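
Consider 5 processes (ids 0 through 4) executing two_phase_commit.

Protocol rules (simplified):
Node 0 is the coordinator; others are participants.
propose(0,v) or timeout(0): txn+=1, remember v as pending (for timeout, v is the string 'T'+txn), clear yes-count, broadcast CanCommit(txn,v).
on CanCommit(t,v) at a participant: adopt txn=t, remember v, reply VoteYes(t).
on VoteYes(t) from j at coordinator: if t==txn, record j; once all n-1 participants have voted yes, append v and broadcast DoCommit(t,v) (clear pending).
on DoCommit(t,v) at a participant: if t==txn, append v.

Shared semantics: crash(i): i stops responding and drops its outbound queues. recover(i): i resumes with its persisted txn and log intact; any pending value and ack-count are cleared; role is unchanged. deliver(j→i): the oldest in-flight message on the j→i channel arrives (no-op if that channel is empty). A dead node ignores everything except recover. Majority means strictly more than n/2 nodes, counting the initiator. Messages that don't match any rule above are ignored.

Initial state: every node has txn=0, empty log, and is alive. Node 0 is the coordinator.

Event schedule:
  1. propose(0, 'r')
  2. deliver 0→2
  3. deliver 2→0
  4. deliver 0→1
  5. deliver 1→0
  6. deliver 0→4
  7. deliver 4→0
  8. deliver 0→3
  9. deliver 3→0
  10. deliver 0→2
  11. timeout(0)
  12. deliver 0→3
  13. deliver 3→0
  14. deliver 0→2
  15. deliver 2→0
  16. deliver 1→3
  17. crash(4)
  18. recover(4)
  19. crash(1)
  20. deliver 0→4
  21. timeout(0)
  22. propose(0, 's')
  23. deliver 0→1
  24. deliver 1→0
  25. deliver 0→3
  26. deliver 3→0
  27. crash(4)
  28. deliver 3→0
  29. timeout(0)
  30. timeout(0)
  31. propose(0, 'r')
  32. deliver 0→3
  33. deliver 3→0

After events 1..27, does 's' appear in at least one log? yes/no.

step 1 propose(0,'r'): 0={coor,t=1,log=-}
step 2 deliver 0→2: 2={part,t=1,log=-}
step 3 deliver 2→0: —
step 4 deliver 0→1: 1={part,t=1,log=-}
step 5 deliver 1→0: —
step 6 deliver 0→4: 4={part,t=1,log=-}
step 7 deliver 4→0: —
step 8 deliver 0→3: 3={part,t=1,log=-}
step 9 deliver 3→0: 0={coor,t=1,log=r}
step 10 deliver 0→2: 2={part,t=1,log=r}
step 11 timeout(0): 0={coor,t=2,log=r}
step 12 deliver 0→3: 3={part,t=1,log=r}
step 13 deliver 3→0: —
step 14 deliver 0→2: 2={part,t=2,log=r}
step 15 deliver 2→0: —
step 16 deliver 1→3: —
step 17 crash(4): 4={✗part,t=1,log=-}
step 18 recover(4): 4={part,t=1,log=-}
step 19 crash(1): 1={✗part,t=1,log=-}
step 20 deliver 0→4: 4={part,t=1,log=r}
step 21 timeout(0): 0={coor,t=3,log=r}
step 22 propose(0,'s'): 0={coor,t=4,log=r}
step 23 deliver 0→1: —
step 24 deliver 1→0: —
step 25 deliver 0→3: 3={part,t=2,log=r}
step 26 deliver 3→0: —
step 27 crash(4): 4={✗part,t=1,log=r}

no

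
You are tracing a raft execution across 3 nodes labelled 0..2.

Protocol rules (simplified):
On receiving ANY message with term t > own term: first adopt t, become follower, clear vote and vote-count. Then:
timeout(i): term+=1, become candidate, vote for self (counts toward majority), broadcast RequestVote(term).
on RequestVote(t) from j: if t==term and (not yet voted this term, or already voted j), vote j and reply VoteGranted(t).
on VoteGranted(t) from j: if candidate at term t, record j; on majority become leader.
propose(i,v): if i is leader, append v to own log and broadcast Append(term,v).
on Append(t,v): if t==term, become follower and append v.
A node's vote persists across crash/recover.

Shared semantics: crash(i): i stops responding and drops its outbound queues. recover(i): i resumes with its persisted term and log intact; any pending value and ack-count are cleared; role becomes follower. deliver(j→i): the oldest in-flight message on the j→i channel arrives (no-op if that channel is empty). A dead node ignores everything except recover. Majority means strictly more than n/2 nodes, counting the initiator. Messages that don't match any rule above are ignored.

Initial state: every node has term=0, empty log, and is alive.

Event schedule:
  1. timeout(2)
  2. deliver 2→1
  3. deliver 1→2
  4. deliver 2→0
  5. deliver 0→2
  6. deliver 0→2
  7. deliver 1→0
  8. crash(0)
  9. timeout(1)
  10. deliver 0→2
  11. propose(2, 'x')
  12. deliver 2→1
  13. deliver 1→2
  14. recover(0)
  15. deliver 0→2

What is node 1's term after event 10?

after 1 — timeout(2): n2:cand/t1/[-]
after 2 — deliver 2→1: n1:foll/t1/[-]
after 3 — deliver 1→2: n2:lead/t1/[-]
after 4 — deliver 2→0: n0:foll/t1/[-]
after 5 — deliver 0→2: ·
after 6 — deliver 0→2: ·
after 7 — deliver 1→0: ·
after 8 — crash(0): n0:✗foll/t1/[-]
after 9 — timeout(1): n1:cand/t2/[-]
after 10 — deliver 0→2: ·

2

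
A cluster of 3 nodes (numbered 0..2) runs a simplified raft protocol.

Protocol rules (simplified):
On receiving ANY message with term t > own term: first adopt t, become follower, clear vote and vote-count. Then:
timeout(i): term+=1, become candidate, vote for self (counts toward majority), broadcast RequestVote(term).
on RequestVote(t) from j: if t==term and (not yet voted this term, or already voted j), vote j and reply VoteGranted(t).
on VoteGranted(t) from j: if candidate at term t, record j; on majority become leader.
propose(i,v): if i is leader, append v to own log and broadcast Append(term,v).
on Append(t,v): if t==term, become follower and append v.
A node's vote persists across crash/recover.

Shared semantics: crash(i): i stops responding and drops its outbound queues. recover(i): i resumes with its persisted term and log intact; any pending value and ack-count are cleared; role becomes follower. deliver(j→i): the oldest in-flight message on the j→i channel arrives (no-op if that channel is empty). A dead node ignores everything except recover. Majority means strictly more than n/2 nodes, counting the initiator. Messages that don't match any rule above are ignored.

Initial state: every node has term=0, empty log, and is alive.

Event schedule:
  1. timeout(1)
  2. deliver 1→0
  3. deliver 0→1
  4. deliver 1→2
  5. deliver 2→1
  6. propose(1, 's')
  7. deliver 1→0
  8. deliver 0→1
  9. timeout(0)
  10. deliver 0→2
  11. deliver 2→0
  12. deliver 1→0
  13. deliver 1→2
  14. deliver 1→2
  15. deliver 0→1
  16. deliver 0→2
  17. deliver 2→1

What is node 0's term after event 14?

e1 timeout(1): 1[cand,t=1,-]
e2 deliver 1→0: 0[foll,t=1,-]
e3 deliver 0→1: 1[lead,t=1,-]
e4 deliver 1→2: 2[foll,t=1,-]
e5 deliver 2→1: ·
e6 propose(1,'s'): 1[lead,t=1,s]
e7 deliver 1→0: 0[foll,t=1,s]
e8 deliver 0→1: ·
e9 timeout(0): 0[cand,t=2,s]
e10 deliver 0→2: 2[foll,t=2,-]
e11 deliver 2→0: 0[lead,t=2,s]
e12 deliver 1→0: ·
e13 deliver 1→2: ·
e14 deliver 1→2: ·

2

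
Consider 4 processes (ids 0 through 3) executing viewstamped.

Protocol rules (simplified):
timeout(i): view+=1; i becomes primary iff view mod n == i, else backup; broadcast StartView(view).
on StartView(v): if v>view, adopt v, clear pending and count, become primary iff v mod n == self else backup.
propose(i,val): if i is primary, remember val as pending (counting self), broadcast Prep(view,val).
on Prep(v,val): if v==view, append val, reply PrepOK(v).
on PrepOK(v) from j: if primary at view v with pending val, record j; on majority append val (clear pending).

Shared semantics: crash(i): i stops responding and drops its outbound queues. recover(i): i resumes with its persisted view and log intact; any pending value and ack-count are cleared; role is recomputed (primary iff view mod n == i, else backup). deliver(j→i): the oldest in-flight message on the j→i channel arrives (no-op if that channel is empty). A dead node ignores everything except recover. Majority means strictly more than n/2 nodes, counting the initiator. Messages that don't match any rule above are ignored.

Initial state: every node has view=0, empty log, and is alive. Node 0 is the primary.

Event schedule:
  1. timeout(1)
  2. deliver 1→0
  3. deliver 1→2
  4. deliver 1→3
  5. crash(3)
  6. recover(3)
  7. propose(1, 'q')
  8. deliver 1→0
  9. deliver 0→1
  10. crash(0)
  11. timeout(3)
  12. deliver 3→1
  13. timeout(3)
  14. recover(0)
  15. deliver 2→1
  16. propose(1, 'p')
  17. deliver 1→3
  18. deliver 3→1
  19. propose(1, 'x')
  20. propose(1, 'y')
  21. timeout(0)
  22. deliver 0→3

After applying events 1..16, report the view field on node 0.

1. timeout(1):  <1:prim v1 ->
2. deliver 1→0:  <0:back v1 ->
3. deliver 1→2:  <2:back v1 ->
4. deliver 1→3:  <3:back v1 ->
5. crash(3):  <3:✗back v1 ->
6. recover(3):  <3:back v1 ->
7. propose(1,'q'):  nop
8. deliver 1→0:  <0:back v1 q>
9. deliver 0→1:  nop
10. crash(0):  <0:✗back v1 q>
11. timeout(3):  <3:back v2 ->
12. deliver 3→1:  <1:back v2 ->
13. timeout(3):  <3:prim v3 ->
14. recover(0):  <0:back v1 q>
15. deliver 2→1:  nop
16. propose(1,'p'):  nop

1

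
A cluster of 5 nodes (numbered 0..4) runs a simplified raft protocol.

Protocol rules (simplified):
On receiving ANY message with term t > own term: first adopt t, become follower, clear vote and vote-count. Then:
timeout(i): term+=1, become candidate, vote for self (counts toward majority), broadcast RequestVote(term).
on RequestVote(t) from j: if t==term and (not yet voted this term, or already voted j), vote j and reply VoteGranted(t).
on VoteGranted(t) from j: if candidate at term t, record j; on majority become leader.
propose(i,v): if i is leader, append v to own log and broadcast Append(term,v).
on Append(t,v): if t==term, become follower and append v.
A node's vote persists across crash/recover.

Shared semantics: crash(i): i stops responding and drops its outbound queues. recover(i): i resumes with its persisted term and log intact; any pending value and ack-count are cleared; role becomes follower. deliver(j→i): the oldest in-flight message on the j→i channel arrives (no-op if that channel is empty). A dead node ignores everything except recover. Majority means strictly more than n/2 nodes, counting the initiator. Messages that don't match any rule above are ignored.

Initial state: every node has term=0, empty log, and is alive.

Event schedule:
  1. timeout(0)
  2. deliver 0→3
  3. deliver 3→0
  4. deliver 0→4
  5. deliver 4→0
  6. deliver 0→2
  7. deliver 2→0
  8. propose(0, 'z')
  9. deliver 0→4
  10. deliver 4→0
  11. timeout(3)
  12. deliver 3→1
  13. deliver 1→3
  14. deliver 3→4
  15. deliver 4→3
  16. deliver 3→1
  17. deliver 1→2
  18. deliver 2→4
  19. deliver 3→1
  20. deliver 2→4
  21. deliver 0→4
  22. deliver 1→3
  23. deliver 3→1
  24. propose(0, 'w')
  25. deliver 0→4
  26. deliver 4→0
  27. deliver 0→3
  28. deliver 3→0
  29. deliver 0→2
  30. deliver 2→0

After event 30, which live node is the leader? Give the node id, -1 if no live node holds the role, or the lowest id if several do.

3

step 1 timeout(0): 0={cand,t=1,log=-}
step 2 deliver 0→3: 3={foll,t=1,log=-}
step 3 deliver 3→0: —
step 4 deliver 0→4: 4={foll,t=1,log=-}
step 5 deliver 4→0: 0={lead,t=1,log=-}
step 6 deliver 0→2: 2={foll,t=1,log=-}
step 7 deliver 2→0: —
step 8 propose(0,'z'): 0={lead,t=1,log=z}
step 9 deliver 0→4: 4={foll,t=1,log=z}
step 10 deliver 4→0: —
step 11 timeout(3): 3={cand,t=2,log=-}
step 12 deliver 3→1: 1={foll,t=2,log=-}
step 13 deliver 1→3: —
step 14 deliver 3→4: 4={foll,t=2,log=z}
step 15 deliver 4→3: 3={lead,t=2,log=-}
step 16 deliver 3→1: —
step 17 deliver 1→2: —
step 18 deliver 2→4: —
step 19 deliver 3→1: —
step 20 deliver 2→4: —
step 21 deliver 0→4: —
step 22 deliver 1→3: —
step 23 deliver 3→1: —
step 24 propose(0,'w'): 0={lead,t=1,log=z,w}
step 25 deliver 0→4: —
step 26 deliver 4→0: —
step 27 deliver 0→3: —
step 28 deliver 3→0: 0={foll,t=2,log=z,w}
step 29 deliver 0→2: 2={foll,t=1,log=z}
step 30 deliver 2→0: —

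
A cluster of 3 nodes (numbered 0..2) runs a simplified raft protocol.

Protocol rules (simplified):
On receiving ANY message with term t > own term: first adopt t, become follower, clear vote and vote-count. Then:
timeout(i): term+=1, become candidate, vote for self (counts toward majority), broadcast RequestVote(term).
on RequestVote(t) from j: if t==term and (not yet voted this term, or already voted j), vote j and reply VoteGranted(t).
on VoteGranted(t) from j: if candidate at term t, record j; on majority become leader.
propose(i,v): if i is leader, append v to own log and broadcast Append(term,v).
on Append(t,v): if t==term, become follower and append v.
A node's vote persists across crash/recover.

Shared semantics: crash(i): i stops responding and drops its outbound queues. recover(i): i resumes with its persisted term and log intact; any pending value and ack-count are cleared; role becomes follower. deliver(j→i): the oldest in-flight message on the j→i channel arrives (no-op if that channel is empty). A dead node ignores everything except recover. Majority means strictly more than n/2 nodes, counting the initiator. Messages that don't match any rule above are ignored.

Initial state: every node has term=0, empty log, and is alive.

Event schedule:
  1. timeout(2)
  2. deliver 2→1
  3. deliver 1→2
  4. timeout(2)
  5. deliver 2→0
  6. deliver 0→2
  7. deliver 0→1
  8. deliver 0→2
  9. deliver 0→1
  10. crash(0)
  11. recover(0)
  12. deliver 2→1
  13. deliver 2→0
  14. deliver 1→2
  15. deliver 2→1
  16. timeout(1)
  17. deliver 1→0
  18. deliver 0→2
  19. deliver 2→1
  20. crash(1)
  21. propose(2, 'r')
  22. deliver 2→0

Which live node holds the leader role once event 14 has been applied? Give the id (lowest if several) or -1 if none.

2

e1 timeout(2): 2[cand,t=1,-]
e2 deliver 2→1: 1[foll,t=1,-]
e3 deliver 1→2: 2[lead,t=1,-]
e4 timeout(2): 2[cand,t=2,-]
e5 deliver 2→0: 0[foll,t=1,-]
e6 deliver 0→2: ·
e7 deliver 0→1: ·
e8 deliver 0→2: ·
e9 deliver 0→1: ·
e10 crash(0): 0[✗foll,t=1,-]
e11 recover(0): 0[foll,t=1,-]
e12 deliver 2→1: 1[foll,t=2,-]
e13 deliver 2→0: 0[foll,t=2,-]
e14 deliver 1→2: 2[lead,t=2,-]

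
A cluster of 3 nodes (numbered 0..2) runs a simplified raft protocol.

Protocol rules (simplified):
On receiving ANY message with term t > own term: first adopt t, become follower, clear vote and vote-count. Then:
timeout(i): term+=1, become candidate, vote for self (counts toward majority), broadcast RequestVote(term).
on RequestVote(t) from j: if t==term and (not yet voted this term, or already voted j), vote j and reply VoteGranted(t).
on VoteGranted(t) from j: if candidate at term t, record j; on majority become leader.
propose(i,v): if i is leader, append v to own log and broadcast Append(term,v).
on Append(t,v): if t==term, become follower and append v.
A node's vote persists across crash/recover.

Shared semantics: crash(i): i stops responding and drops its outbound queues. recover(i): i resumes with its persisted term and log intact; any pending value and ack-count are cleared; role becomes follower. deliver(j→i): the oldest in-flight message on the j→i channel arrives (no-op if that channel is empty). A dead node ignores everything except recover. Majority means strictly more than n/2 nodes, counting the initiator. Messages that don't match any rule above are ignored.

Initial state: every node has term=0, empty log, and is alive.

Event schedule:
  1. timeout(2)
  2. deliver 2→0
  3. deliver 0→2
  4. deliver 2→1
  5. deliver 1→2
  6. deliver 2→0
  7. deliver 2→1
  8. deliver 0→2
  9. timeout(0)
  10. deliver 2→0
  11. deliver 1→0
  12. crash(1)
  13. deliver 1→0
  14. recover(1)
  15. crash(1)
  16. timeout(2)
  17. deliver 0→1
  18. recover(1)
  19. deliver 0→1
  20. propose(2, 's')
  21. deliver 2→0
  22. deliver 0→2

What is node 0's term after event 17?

2

e1 timeout(2): 2[cand,t=1,-]
e2 deliver 2→0: 0[foll,t=1,-]
e3 deliver 0→2: 2[lead,t=1,-]
e4 deliver 2→1: 1[foll,t=1,-]
e5 deliver 1→2: ·
e6 deliver 2→0: ·
e7 deliver 2→1: ·
e8 deliver 0→2: ·
e9 timeout(0): 0[cand,t=2,-]
e10 deliver 2→0: ·
e11 deliver 1→0: ·
e12 crash(1): 1[✗foll,t=1,-]
e13 deliver 1→0: ·
e14 recover(1): 1[foll,t=1,-]
e15 crash(1): 1[✗foll,t=1,-]
e16 timeout(2): 2[cand,t=2,-]
e17 deliver 0→1: ·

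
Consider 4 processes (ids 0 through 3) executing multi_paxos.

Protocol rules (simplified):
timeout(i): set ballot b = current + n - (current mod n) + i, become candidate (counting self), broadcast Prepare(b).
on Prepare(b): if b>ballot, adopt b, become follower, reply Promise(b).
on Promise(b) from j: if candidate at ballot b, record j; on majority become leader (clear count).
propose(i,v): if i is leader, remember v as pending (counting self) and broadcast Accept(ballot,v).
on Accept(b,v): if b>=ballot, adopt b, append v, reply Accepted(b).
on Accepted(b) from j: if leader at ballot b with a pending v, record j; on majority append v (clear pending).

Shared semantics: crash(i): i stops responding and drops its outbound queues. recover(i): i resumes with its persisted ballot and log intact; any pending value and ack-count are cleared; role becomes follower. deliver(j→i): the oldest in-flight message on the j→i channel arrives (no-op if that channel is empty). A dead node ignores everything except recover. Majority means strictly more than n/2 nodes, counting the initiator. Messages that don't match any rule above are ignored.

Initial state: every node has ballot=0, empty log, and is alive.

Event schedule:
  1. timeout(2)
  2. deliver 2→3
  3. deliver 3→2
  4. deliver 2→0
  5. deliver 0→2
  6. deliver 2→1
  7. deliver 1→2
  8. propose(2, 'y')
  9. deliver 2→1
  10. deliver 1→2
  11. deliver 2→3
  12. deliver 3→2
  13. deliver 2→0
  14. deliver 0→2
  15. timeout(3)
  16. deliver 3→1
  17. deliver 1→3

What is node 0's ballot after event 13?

6

1. timeout(2):  <2:cand b6 ->
2. deliver 2→3:  <3:foll b6 ->
3. deliver 3→2:  nop
4. deliver 2→0:  <0:foll b6 ->
5. deliver 0→2:  <2:lead b6 ->
6. deliver 2→1:  <1:foll b6 ->
7. deliver 1→2:  nop
8. propose(2,'y'):  nop
9. deliver 2→1:  <1:foll b6 y>
10. deliver 1→2:  nop
11. deliver 2→3:  <3:foll b6 y>
12. deliver 3→2:  <2:lead b6 y>
13. deliver 2→0:  <0:foll b6 y>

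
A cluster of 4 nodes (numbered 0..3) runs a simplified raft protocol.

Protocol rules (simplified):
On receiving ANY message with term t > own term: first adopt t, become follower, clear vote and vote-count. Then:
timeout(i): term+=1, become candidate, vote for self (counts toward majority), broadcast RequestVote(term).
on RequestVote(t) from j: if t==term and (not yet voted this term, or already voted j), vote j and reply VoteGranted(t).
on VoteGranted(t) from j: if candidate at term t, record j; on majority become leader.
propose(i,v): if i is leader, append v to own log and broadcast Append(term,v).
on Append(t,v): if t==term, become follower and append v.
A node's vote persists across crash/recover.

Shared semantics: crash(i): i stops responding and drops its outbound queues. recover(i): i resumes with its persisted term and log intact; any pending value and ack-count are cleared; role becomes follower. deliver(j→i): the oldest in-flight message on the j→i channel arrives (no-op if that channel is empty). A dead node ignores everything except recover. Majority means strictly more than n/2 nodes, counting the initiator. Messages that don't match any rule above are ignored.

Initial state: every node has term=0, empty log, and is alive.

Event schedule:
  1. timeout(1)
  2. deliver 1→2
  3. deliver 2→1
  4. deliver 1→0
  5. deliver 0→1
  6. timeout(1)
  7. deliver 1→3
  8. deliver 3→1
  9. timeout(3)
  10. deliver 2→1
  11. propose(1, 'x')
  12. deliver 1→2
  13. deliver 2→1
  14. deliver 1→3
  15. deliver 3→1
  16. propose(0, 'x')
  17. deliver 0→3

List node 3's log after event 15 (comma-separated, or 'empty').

empty

[1] timeout(1) → N1(cand t1 [-])
[2] deliver 1→2 → N2(foll t1 [-])
[3] deliver 2→1 → ∅
[4] deliver 1→0 → N0(foll t1 [-])
[5] deliver 0→1 → N1(lead t1 [-])
[6] timeout(1) → N1(cand t2 [-])
[7] deliver 1→3 → N3(foll t1 [-])
[8] deliver 3→1 → ∅
[9] timeout(3) → N3(cand t2 [-])
[10] deliver 2→1 → ∅
[11] propose(1,'x') → ∅
[12] deliver 1→2 → N2(foll t2 [-])
[13] deliver 2→1 → ∅
[14] deliver 1→3 → ∅
[15] deliver 3→1 → ∅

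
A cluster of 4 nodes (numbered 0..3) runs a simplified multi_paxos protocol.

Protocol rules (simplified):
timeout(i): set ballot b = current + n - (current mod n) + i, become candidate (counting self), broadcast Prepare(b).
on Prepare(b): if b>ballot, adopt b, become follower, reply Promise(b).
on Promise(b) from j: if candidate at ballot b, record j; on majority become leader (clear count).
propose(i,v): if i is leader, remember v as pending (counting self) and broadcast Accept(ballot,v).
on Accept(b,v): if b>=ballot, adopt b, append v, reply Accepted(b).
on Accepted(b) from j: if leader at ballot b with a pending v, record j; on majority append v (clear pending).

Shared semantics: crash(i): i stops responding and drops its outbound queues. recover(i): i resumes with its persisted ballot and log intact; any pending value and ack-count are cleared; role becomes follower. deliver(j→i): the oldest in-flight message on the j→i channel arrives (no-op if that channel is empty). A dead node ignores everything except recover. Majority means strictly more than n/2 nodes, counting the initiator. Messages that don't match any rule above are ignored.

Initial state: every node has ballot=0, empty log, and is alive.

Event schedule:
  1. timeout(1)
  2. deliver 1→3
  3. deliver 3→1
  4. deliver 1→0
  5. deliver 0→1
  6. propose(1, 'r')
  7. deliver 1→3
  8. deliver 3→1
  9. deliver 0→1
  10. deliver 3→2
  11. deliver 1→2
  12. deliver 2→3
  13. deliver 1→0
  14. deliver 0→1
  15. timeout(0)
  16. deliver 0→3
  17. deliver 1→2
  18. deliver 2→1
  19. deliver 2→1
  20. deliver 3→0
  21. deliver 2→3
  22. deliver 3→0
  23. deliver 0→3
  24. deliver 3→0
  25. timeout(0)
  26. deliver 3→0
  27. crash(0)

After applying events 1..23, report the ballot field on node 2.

5

after 1 — timeout(1): n1:cand/b5/[-]
after 2 — deliver 1→3: n3:foll/b5/[-]
after 3 — deliver 3→1: ·
after 4 — deliver 1→0: n0:foll/b5/[-]
after 5 — deliver 0→1: n1:lead/b5/[-]
after 6 — propose(1,'r'): ·
after 7 — deliver 1→3: n3:foll/b5/[r]
after 8 — deliver 3→1: ·
after 9 — deliver 0→1: ·
after 10 — deliver 3→2: ·
after 11 — deliver 1→2: n2:foll/b5/[-]
after 12 — deliver 2→3: ·
after 13 — deliver 1→0: n0:foll/b5/[r]
after 14 — deliver 0→1: n1:lead/b5/[r]
after 15 — timeout(0): n0:cand/b8/[r]
after 16 — deliver 0→3: n3:foll/b8/[r]
after 17 — deliver 1→2: n2:foll/b5/[r]
after 18 — deliver 2→1: ·
after 19 — deliver 2→1: ·
after 20 — deliver 3→0: ·
after 21 — deliver 2→3: ·
after 22 — deliver 3→0: ·
after 23 — deliver 0→3: ·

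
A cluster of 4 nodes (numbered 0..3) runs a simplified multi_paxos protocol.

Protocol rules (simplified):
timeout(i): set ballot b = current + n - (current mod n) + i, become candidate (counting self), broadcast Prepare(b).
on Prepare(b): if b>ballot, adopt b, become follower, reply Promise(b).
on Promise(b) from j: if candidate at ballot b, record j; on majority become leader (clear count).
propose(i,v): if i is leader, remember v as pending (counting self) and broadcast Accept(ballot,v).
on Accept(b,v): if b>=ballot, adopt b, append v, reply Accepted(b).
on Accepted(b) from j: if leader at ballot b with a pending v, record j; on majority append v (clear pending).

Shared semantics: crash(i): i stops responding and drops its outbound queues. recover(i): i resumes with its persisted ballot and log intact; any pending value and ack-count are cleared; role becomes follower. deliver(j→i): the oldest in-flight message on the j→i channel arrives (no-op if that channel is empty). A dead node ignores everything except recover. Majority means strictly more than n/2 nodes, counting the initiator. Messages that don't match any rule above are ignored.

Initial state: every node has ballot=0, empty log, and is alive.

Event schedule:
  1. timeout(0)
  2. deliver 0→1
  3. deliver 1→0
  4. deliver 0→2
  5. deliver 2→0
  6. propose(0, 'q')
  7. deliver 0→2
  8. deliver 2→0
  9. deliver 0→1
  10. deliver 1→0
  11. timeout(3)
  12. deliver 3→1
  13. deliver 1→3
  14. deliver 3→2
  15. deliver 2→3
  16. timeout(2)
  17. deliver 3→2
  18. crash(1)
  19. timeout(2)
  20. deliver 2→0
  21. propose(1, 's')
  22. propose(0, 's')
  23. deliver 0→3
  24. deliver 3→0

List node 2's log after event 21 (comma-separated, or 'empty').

q

e1 timeout(0): 0[cand,b=4,-]
e2 deliver 0→1: 1[foll,b=4,-]
e3 deliver 1→0: ·
e4 deliver 0→2: 2[foll,b=4,-]
e5 deliver 2→0: 0[lead,b=4,-]
e6 propose(0,'q'): ·
e7 deliver 0→2: 2[foll,b=4,q]
e8 deliver 2→0: ·
e9 deliver 0→1: 1[foll,b=4,q]
e10 deliver 1→0: 0[lead,b=4,q]
e11 timeout(3): 3[cand,b=7,-]
e12 deliver 3→1: 1[foll,b=7,q]
e13 deliver 1→3: ·
e14 deliver 3→2: 2[foll,b=7,q]
e15 deliver 2→3: 3[lead,b=7,-]
e16 timeout(2): 2[cand,b=10,q]
e17 deliver 3→2: ·
e18 crash(1): 1[✗foll,b=7,q]
e19 timeout(2): 2[cand,b=14,q]
e20 deliver 2→0: 0[foll,b=10,q]
e21 propose(1,'s'): ·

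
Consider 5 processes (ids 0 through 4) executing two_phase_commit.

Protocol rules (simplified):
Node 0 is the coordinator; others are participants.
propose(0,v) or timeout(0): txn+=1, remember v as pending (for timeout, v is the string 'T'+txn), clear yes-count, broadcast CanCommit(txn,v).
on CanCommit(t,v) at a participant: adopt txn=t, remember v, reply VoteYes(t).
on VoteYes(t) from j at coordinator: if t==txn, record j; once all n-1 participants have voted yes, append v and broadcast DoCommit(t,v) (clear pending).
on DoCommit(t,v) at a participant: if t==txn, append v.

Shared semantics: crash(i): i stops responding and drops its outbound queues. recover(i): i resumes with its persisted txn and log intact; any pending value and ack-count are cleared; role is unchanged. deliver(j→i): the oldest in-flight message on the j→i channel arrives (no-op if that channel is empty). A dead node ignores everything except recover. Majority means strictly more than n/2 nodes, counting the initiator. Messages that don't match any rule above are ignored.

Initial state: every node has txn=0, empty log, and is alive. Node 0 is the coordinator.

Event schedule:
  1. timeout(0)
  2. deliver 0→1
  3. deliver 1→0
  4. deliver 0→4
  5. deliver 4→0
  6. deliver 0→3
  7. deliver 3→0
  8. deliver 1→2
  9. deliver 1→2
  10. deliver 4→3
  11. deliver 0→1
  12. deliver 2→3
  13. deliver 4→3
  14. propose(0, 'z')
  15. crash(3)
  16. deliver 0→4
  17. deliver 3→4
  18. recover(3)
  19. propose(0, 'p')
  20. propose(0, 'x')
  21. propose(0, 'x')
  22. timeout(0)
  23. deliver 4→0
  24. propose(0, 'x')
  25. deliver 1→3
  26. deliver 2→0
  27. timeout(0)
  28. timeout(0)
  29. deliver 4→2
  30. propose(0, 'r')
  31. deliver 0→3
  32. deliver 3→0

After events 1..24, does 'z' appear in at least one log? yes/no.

1. timeout(0):  <0:coor t1 ->
2. deliver 0→1:  <1:part t1 ->
3. deliver 1→0:  nop
4. deliver 0→4:  <4:part t1 ->
5. deliver 4→0:  nop
6. deliver 0→3:  <3:part t1 ->
7. deliver 3→0:  nop
8. deliver 1→2:  nop
9. deliver 1→2:  nop
10. deliver 4→3:  nop
11. deliver 0→1:  nop
12. deliver 2→3:  nop
13. deliver 4→3:  nop
14. propose(0,'z'):  <0:coor t2 ->
15. crash(3):  <3:✗part t1 ->
16. deliver 0→4:  <4:part t2 ->
17. deliver 3→4:  nop
18. recover(3):  <3:part t1 ->
19. propose(0,'p'):  <0:coor t3 ->
20. propose(0,'x'):  <0:coor t4 ->
21. propose(0,'x'):  <0:coor t5 ->
22. timeout(0):  <0:coor t6 ->
23. deliver 4→0:  nop
24. propose(0,'x'):  <0:coor t7 ->

no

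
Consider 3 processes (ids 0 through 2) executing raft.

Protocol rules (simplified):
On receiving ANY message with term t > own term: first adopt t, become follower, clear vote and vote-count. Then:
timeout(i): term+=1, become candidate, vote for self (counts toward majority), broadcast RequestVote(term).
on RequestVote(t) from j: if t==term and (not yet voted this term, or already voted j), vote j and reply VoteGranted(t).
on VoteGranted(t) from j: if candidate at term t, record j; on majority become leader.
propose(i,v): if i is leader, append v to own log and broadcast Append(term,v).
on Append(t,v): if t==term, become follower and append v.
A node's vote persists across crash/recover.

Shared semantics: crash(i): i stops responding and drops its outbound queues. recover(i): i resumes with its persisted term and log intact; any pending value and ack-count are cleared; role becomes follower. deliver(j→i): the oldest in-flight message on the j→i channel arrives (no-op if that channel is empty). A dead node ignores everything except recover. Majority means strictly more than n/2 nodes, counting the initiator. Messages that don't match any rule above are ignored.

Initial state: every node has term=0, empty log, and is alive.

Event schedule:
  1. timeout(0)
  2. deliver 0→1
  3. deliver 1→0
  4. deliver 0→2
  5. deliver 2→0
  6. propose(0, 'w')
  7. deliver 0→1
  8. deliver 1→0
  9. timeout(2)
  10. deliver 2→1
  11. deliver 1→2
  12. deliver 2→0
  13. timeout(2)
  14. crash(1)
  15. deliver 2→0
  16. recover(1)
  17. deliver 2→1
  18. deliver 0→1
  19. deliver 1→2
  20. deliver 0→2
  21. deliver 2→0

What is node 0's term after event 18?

after 1 — timeout(0): n0:cand/t1/[-]
after 2 — deliver 0→1: n1:foll/t1/[-]
after 3 — deliver 1→0: n0:lead/t1/[-]
after 4 — deliver 0→2: n2:foll/t1/[-]
after 5 — deliver 2→0: ·
after 6 — propose(0,'w'): n0:lead/t1/[w]
after 7 — deliver 0→1: n1:foll/t1/[w]
after 8 — deliver 1→0: ·
after 9 — timeout(2): n2:cand/t2/[-]
after 10 — deliver 2→1: n1:foll/t2/[w]
after 11 — deliver 1→2: n2:lead/t2/[-]
after 12 — deliver 2→0: n0:foll/t2/[w]
after 13 — timeout(2): n2:cand/t3/[-]
after 14 — crash(1): n1:✗foll/t2/[w]
after 15 — deliver 2→0: n0:foll/t3/[w]
after 16 — recover(1): n1:foll/t2/[w]
after 17 — deliver 2→1: n1:foll/t3/[w]
after 18 — deliver 0→1: ·

3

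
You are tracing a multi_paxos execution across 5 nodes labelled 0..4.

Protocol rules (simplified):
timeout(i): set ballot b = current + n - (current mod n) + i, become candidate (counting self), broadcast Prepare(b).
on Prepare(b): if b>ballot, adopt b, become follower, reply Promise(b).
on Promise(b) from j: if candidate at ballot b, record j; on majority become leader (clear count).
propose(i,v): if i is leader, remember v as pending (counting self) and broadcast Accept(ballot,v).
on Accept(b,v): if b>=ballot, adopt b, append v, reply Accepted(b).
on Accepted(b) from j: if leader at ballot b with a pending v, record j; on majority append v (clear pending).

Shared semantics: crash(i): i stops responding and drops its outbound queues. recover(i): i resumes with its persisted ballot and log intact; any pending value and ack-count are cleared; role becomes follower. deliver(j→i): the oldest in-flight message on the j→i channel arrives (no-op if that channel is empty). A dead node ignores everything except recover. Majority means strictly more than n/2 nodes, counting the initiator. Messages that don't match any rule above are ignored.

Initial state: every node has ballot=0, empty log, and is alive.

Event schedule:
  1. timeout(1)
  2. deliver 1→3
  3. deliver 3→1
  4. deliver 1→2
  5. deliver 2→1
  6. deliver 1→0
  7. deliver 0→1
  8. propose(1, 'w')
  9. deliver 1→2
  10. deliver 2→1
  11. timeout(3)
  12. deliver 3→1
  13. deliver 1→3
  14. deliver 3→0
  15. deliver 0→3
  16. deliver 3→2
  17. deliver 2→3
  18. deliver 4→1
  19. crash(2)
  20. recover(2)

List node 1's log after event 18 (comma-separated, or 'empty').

empty

step 1 timeout(1): 1={cand,b=6,log=-}
step 2 deliver 1→3: 3={foll,b=6,log=-}
step 3 deliver 3→1: —
step 4 deliver 1→2: 2={foll,b=6,log=-}
step 5 deliver 2→1: 1={lead,b=6,log=-}
step 6 deliver 1→0: 0={foll,b=6,log=-}
step 7 deliver 0→1: —
step 8 propose(1,'w'): —
step 9 deliver 1→2: 2={foll,b=6,log=w}
step 10 deliver 2→1: —
step 11 timeout(3): 3={cand,b=13,log=-}
step 12 deliver 3→1: 1={foll,b=13,log=-}
step 13 deliver 1→3: —
step 14 deliver 3→0: 0={foll,b=13,log=-}
step 15 deliver 0→3: —
step 16 deliver 3→2: 2={foll,b=13,log=w}
step 17 deliver 2→3: 3={lead,b=13,log=-}
step 18 deliver 4→1: —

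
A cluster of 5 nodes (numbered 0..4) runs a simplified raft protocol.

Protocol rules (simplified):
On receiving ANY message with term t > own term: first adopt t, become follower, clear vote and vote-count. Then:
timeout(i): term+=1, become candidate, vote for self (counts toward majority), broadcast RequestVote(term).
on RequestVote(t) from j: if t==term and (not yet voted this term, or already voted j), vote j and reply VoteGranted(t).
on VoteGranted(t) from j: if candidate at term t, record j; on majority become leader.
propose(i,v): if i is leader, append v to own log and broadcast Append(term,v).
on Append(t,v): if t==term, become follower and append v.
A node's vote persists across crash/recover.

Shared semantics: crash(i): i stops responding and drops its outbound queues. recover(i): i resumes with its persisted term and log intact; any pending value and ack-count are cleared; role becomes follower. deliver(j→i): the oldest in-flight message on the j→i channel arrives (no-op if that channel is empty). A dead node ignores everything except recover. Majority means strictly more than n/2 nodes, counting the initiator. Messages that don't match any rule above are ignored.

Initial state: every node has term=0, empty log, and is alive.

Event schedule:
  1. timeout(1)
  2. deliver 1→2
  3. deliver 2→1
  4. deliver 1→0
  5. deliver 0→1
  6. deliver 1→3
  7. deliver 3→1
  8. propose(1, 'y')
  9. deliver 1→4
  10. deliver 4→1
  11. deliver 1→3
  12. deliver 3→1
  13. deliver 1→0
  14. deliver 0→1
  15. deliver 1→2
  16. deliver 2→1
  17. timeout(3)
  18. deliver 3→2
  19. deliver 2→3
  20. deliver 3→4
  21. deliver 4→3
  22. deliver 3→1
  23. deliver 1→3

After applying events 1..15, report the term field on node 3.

after 1 — timeout(1): n1:cand/t1/[-]
after 2 — deliver 1→2: n2:foll/t1/[-]
after 3 — deliver 2→1: ·
after 4 — deliver 1→0: n0:foll/t1/[-]
after 5 — deliver 0→1: n1:lead/t1/[-]
after 6 — deliver 1→3: n3:foll/t1/[-]
after 7 — deliver 3→1: ·
after 8 — propose(1,'y'): n1:lead/t1/[y]
after 9 — deliver 1→4: n4:foll/t1/[-]
after 10 — deliver 4→1: ·
after 11 — deliver 1→3: n3:foll/t1/[y]
after 12 — deliver 3→1: ·
after 13 — deliver 1→0: n0:foll/t1/[y]
after 14 — deliver 0→1: ·
after 15 — deliver 1→2: n2:foll/t1/[y]

1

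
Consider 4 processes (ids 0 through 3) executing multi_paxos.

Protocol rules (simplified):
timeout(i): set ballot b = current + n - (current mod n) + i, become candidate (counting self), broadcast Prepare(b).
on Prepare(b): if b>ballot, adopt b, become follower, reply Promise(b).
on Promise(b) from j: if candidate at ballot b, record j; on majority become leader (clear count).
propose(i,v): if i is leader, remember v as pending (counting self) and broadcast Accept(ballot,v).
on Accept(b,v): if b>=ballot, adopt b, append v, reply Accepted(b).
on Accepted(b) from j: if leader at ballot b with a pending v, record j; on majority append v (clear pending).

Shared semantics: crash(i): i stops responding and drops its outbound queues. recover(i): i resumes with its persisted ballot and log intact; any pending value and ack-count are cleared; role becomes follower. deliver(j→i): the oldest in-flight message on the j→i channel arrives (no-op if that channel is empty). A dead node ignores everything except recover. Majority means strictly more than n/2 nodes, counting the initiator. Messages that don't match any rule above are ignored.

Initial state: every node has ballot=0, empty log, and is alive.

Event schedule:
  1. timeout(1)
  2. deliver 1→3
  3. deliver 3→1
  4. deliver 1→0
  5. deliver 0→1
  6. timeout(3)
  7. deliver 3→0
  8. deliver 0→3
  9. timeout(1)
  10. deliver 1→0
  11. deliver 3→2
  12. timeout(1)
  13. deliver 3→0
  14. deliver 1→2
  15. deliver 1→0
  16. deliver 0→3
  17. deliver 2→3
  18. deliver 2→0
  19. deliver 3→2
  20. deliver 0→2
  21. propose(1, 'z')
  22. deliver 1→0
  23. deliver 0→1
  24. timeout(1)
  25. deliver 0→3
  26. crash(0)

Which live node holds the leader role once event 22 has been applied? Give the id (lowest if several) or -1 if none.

step 1 timeout(1): 1={cand,b=5,log=-}
step 2 deliver 1→3: 3={foll,b=5,log=-}
step 3 deliver 3→1: —
step 4 deliver 1→0: 0={foll,b=5,log=-}
step 5 deliver 0→1: 1={lead,b=5,log=-}
step 6 timeout(3): 3={cand,b=11,log=-}
step 7 deliver 3→0: 0={foll,b=11,log=-}
step 8 deliver 0→3: —
step 9 timeout(1): 1={cand,b=9,log=-}
step 10 deliver 1→0: —
step 11 deliver 3→2: 2={foll,b=11,log=-}
step 12 timeout(1): 1={cand,b=13,log=-}
step 13 deliver 3→0: —
step 14 deliver 1→2: —
step 15 deliver 1→0: 0={foll,b=13,log=-}
step 16 deliver 0→3: —
step 17 deliver 2→3: 3={lead,b=11,log=-}
step 18 deliver 2→0: —
step 19 deliver 3→2: —
step 20 deliver 0→2: —
step 21 propose(1,'z'): —
step 22 deliver 1→0: —

3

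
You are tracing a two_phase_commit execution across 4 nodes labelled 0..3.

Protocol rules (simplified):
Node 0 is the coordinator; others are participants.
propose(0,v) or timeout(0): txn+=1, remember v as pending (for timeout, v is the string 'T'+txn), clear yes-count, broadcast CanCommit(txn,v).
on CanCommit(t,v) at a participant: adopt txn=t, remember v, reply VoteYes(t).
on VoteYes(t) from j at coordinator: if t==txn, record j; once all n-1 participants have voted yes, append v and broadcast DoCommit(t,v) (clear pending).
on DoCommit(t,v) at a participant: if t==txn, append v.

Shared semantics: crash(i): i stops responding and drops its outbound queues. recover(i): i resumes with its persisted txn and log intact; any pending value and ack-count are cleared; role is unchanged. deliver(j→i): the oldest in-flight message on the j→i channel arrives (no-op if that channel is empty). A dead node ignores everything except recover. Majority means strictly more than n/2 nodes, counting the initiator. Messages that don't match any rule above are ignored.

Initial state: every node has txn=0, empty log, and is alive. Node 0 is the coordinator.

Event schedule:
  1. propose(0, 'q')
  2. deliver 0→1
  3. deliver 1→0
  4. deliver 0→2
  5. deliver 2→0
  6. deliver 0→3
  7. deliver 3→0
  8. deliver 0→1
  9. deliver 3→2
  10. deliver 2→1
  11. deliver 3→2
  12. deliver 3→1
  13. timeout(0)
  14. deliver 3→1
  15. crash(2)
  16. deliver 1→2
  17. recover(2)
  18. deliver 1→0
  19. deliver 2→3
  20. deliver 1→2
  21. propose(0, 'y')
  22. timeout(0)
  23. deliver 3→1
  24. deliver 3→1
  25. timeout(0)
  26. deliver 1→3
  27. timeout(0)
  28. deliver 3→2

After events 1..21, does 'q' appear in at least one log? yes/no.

yes

e1 propose(0,'q'): 0[coor,t=1,-]
e2 deliver 0→1: 1[part,t=1,-]
e3 deliver 1→0: ·
e4 deliver 0→2: 2[part,t=1,-]
e5 deliver 2→0: ·
e6 deliver 0→3: 3[part,t=1,-]
e7 deliver 3→0: 0[coor,t=1,q]
e8 deliver 0→1: 1[part,t=1,q]
e9 deliver 3→2: ·
e10 deliver 2→1: ·
e11 deliver 3→2: ·
e12 deliver 3→1: ·
e13 timeout(0): 0[coor,t=2,q]
e14 deliver 3→1: ·
e15 crash(2): 2[✗part,t=1,-]
e16 deliver 1→2: ·
e17 recover(2): 2[part,t=1,-]
e18 deliver 1→0: ·
e19 deliver 2→3: ·
e20 deliver 1→2: ·
e21 propose(0,'y'): 0[coor,t=3,q]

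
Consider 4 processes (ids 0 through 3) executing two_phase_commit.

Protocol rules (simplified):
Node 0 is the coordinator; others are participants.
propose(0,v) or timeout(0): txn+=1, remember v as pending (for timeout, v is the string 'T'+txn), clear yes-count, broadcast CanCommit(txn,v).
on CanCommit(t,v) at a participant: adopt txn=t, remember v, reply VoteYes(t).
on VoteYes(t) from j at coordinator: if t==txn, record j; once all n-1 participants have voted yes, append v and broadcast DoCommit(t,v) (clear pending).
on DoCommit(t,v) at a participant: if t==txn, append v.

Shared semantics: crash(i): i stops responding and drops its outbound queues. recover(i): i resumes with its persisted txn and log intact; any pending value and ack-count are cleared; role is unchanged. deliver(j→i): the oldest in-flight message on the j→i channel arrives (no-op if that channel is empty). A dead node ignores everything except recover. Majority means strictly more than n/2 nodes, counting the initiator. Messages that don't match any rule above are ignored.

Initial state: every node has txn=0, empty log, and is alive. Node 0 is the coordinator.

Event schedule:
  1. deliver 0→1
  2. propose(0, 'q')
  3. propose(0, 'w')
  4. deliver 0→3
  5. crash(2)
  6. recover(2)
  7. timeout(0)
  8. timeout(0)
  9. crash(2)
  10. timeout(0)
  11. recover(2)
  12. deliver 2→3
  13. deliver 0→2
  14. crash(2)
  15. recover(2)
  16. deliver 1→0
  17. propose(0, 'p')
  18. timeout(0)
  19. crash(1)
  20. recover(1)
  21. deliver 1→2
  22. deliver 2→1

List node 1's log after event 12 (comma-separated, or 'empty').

empty

1. deliver 0→1:  nop
2. propose(0,'q'):  <0:coor t1 ->
3. propose(0,'w'):  <0:coor t2 ->
4. deliver 0→3:  <3:part t1 ->
5. crash(2):  <2:✗part t0 ->
6. recover(2):  <2:part t0 ->
7. timeout(0):  <0:coor t3 ->
8. timeout(0):  <0:coor t4 ->
9. crash(2):  <2:✗part t0 ->
10. timeout(0):  <0:coor t5 ->
11. recover(2):  <2:part t0 ->
12. deliver 2→3:  nop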